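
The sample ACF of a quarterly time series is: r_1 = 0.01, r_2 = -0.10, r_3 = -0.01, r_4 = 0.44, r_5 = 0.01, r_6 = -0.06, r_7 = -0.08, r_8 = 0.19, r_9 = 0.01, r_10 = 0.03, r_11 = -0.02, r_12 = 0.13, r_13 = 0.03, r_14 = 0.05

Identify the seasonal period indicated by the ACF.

The largest autocorrelation is r_4 = 0.44, with a weaker echo at lag 8 (0.19); the remaining lags stay at or below 0.13.
The dominant spike at lag 4 indicates a seasonal period of 4.

4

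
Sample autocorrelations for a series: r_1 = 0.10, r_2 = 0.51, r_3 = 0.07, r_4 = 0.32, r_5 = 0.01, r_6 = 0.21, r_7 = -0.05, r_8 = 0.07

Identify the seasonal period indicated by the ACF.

The largest autocorrelation is r_2 = 0.51, with weaker echoes at lags 4 (0.32) and 6 (0.21); the remaining lags stay at or below 0.10.
The dominant spike at lag 2 indicates a seasonal period of 2.

2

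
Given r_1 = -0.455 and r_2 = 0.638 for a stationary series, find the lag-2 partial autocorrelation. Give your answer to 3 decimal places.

φ_{22} = (r_2 − r_1²) / (1 − r_1²)
r_1² = (-0.455)² = 0.207025
Numerator = 0.638 − 0.2070 = 0.4310; denominator = 1 − 0.2070 = 0.7930
φ_{22} = 0.4310 / 0.7930 = 0.543

0.543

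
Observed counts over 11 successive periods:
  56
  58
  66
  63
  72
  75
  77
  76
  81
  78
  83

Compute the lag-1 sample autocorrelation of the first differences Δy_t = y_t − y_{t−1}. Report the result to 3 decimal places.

-0.634

First differences Δy: 2, 8, -3, 9, 3, 2, -1, 5, -3, 5
Mean of differences = 2.7000
Numerator Σ(Δy_t−Δȳ)(Δy_{t+1}−Δȳ) = -100.2900
Denominator Σ(Δy_t−Δȳ)² = 158.1000
r_1(Δy) = -100.2900 / 158.1000 = -0.634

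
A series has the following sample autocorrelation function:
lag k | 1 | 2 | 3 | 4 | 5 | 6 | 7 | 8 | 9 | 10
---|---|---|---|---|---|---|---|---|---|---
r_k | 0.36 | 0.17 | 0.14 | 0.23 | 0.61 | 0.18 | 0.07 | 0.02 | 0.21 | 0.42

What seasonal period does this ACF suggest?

The largest autocorrelation is r_5 = 0.61, with a weaker echo at lag 10 (0.42); the remaining lags stay at or below 0.36. The elevated value at lag 1 (0.36), dropping to 0.17 at lag 2, reflects decaying short-term dependence rather than seasonality.
The dominant spike at lag 5 indicates a seasonal period of 5.

5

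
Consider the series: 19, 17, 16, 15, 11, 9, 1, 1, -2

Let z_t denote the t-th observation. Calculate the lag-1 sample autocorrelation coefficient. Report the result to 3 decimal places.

Mean z̄ = (19 + 17 + 16 + 15 + 11 + 9 + 1 + 1 − 2)/9 = 9.6667
Numerator Σ_{t=1}^{8}(z_t−z̄)(z_{t+1}−z̄) = 336.8889
Denominator Σ(z_t−z̄)² = 498.0000
r_1 = 336.8889 / 498.0000 = 0.676

0.676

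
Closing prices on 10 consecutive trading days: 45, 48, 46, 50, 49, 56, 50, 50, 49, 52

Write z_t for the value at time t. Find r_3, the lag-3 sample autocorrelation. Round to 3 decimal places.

-0.311

Mean z̄ = (45 + 48 + 46 + 50 + 49 + 56 + 50 + 50 + 49 + 52)/10 = 49.5000
Σ(z_t−z̄)(z_{t+3}−z̄) = (-2.2500) + (0.7500) + (-22.7500) + (0.2500) + (-0.2500) + (-3.2500) + (1.2500) = -26.2500
Denominator Σ(z_t−z̄)² = 84.5000
r_3 = -26.2500 / 84.5000 = -0.311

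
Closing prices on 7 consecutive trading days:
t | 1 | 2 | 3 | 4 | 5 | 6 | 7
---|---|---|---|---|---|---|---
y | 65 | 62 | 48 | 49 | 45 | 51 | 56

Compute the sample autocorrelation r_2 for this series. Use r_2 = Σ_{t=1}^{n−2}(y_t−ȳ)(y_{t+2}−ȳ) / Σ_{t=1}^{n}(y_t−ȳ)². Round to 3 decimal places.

Mean ȳ = (65 + 62 + 48 + 49 + 45 + 51 + 56)/7 = 53.7143
Deviations from mean: 11.2857, 8.2857, -5.7143, -4.7143, -8.7143, -2.7143, 2.2857
Numerator Σ_{t=1}^{5}(y_t−ȳ)(y_{t+2}−ȳ) = -60.8776
Denominator Σ(y_t−ȳ)² = 339.4286
r_2 = -60.8776 / 339.4286 = -0.179

-0.179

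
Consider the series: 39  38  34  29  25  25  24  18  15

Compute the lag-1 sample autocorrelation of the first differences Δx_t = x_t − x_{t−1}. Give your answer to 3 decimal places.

First differences Δx: -1, -4, -5, -4, 0, -1, -6, -3
Mean of differences = -3.0000
Numerator Σ(Δx_t−Δx̄)(Δx_{t+1}−Δx̄) = -1.0000
Denominator Σ(Δx_t−Δx̄)² = 32.0000
r_1(Δx) = -1.0000 / 32.0000 = -0.031

-0.031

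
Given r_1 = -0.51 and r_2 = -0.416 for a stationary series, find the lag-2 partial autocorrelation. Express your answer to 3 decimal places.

φ_{22} = (r_2 − r_1²) / (1 − r_1²)
r_1² = (-0.51)² = 0.2601
Numerator = -0.416 − 0.2601 = -0.6761; denominator = 1 − 0.2601 = 0.7399
φ_{22} = -0.6761 / 0.7399 = -0.914

-0.914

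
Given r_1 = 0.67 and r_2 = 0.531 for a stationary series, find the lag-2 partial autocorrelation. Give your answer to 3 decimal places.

0.149

φ_{22} = (r_2 − r_1²) / (1 − r_1²)
r_1² = (0.67)² = 0.4489
Numerator = 0.531 − 0.4489 = 0.0821; denominator = 1 − 0.4489 = 0.5511
φ_{22} = 0.0821 / 0.5511 = 0.149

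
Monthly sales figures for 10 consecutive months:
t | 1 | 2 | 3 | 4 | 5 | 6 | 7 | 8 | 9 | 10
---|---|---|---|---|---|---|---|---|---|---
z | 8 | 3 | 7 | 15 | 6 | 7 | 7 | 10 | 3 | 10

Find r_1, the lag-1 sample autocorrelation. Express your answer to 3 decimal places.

-0.334

Mean z̄ = (8 + 3 + 7 + 15 + 6 + 7 + 7 + 10 + 3 + 10)/10 = 7.6000
Numerator Σ_{t=1}^{9}(z_t−z̄)(z_{t+1}−z̄) = -37.5600
Denominator Σ(z_t−z̄)² = 112.4000
r_1 = -37.5600 / 112.4000 = -0.334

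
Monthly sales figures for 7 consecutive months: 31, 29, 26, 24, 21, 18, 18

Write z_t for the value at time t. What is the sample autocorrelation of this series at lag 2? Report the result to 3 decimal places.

Mean z̄ = (31 + 29 + 26 + 24 + 21 + 18 + 18)/7 = 23.8571
Deviations from mean: 7.1429, 5.1429, 2.1429, 0.1429, -2.8571, -5.8571, -5.8571
Σ(z_t−z̄)(z_{t+2}−z̄) = (15.3061) + (0.7347) + (-6.1224) + (-0.8367) + (16.7347) = 25.8163
Denominator Σ(z_t−z̄)² = 158.8571
r_2 = 25.8163 / 158.8571 = 0.163

0.163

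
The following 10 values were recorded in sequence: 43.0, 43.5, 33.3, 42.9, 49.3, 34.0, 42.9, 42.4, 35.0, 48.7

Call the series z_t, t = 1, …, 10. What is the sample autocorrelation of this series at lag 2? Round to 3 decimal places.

-0.285

Mean z̄ = (43.0 + 43.5 + 33.3 + 42.9 + 49.3 + 34.0 + 42.9 + 42.4 + 35.0 + 48.7)/10 = 41.5000
Numerator Σ_{t=1}^{8}(z_t−z̄)(z_{t+2}−z̄) = -82.4100
Denominator Σ(z_t−z̄)² = 289.4000
r_2 = -82.4100 / 289.4000 = -0.285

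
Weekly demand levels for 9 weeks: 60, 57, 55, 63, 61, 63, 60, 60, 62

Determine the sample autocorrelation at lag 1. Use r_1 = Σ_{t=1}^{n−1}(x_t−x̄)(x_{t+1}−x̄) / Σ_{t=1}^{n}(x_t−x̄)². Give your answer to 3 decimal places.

0.107

Mean x̄ = (60 + 57 + 55 + 63 + 61 + 63 + 60 + 60 + 62)/9 = 60.1111
Numerator Σ_{t=1}^{8}(x_t−x̄)(x_{t+1}−x̄) = 6.0988
Denominator Σ(x_t−x̄)² = 56.8889
r_1 = 6.0988 / 56.8889 = 0.107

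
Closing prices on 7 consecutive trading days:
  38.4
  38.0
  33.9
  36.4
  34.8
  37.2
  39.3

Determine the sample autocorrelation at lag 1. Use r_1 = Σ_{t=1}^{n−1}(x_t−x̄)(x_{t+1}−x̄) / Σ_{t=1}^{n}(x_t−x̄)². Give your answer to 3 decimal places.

Mean x̄ = (38.4 + 38.0 + 33.9 + 36.4 + 34.8 + 37.2 + 39.3)/7 = 36.8571
Deviations from mean: 1.5429, 1.1429, -2.9571, -0.4571, -2.0571, 0.3429, 2.4429
Σ(x_t−x̄)(x_{t+1}−x̄) = (1.7633) + (-3.3796) + (1.3518) + (0.9404) + (-0.7053) + (0.8376) = 0.8082
Denominator Σ(x_t−x̄)² = 22.9571
r_1 = 0.8082 / 22.9571 = 0.035

0.035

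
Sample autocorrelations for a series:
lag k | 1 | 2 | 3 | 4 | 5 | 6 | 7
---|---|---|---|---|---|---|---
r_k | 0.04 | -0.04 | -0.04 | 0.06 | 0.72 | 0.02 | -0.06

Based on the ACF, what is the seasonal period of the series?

The largest autocorrelation is r_5 = 0.72; the remaining lags stay at or below 0.06.
The dominant spike at lag 5 indicates a seasonal period of 5.

5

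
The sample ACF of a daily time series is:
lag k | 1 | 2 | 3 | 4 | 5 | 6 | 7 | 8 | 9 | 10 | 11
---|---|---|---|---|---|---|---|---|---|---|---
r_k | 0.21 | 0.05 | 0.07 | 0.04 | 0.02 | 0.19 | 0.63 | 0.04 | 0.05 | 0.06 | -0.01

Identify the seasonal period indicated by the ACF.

The largest autocorrelation is r_7 = 0.63; the remaining lags stay at or below 0.21. The elevated value at lag 1 (0.21), dropping to 0.05 at lag 2, reflects decaying short-term dependence rather than seasonality.
The dominant spike at lag 7 indicates a seasonal period of 7.

7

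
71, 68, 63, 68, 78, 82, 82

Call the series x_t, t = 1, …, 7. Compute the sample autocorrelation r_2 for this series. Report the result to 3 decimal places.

-0.011

Mean x̄ = (71 + 68 + 63 + 68 + 78 + 82 + 82)/7 = 73.1429
Deviations from mean: -2.1429, -5.1429, -10.1429, -5.1429, 4.8571, 8.8571, 8.8571
Σ(x_t−x̄)(x_{t+2}−x̄) = (21.7347) + (26.4490) + (-49.2653) + (-45.5510) + (43.0204) = -3.6122
Denominator Σ(x_t−x̄)² = 340.8571
r_2 = -3.6122 / 340.8571 = -0.011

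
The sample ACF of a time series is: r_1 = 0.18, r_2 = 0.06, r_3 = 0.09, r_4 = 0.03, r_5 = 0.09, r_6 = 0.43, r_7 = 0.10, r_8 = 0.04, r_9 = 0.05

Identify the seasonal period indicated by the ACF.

6

The largest autocorrelation is r_6 = 0.43; the remaining lags stay at or below 0.18.
The dominant spike at lag 6 indicates a seasonal period of 6.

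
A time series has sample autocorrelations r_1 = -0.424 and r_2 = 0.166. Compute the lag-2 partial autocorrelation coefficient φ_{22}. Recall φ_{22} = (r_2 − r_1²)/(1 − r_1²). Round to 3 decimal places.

-0.017

φ_{22} = (r_2 − r_1²) / (1 − r_1²)
r_1² = (-0.424)² = 0.179776
Numerator = 0.166 − 0.1798 = -0.0138; denominator = 1 − 0.1798 = 0.8202
φ_{22} = -0.0138 / 0.8202 = -0.017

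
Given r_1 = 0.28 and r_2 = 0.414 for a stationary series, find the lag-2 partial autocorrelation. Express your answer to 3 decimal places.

φ_{22} = (r_2 − r_1²) / (1 − r_1²)
r_1² = (0.28)² = 0.0784
Numerator = 0.414 − 0.0784 = 0.3356; denominator = 1 − 0.0784 = 0.9216
φ_{22} = 0.3356 / 0.9216 = 0.364

0.364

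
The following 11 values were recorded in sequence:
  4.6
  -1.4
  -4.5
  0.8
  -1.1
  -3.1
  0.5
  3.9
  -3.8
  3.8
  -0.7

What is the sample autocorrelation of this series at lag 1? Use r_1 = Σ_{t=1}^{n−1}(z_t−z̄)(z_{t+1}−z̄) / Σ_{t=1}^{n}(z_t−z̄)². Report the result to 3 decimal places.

Mean z̄ = (4.6 − 1.4 − 4.5 + 0.8 − 1.1 − 3.1 + 0.5 + 3.9 − 3.8 + 3.8 − 0.7)/11 = -0.0909
Numerator Σ_{t=1}^{10}(z_t−z̄)(z_{t+1}−z̄) = -33.1837
Denominator Σ(z_t−z̄)² = 99.5691
r_1 = -33.1837 / 99.5691 = -0.333

-0.333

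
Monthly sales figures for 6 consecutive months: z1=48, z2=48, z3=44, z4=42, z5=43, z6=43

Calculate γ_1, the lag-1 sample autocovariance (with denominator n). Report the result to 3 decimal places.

Mean z̄ = (48 + 48 + 44 + 42 + 43 + 43)/6 = 44.6667
Deviations: 3.3333, 3.3333, -0.6667, -2.6667, -1.6667, -1.6667
Σ_{t=1}^{5}(z_t−z̄)(z_{t+1}−z̄) = 17.8889
γ_1 = 17.8889 / 6 = 2.981

2.981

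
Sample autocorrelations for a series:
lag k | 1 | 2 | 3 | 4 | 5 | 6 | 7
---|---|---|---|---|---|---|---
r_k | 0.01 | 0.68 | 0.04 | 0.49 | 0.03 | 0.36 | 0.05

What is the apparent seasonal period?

The largest autocorrelation is r_2 = 0.68, with weaker echoes at lags 4 (0.49) and 6 (0.36); the remaining lags stay at or below 0.05.
The dominant spike at lag 2 indicates a seasonal period of 2.

2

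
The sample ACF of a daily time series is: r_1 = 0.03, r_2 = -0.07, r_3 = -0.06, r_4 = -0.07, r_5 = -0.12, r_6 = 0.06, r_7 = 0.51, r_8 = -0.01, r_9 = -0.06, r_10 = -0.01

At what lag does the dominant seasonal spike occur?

The largest autocorrelation is r_7 = 0.51; the remaining lags stay at or below 0.06.
The dominant spike at lag 7 indicates a seasonal period of 7.

7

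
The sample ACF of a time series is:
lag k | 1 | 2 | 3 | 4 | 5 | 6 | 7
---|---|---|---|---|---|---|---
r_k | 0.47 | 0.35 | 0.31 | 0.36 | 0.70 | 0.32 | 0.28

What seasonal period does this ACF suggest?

The largest autocorrelation is r_5 = 0.70; the remaining lags stay at or below 0.47. The elevated value at lag 1 (0.47), dropping to 0.35 at lag 2, reflects decaying short-term dependence rather than seasonality.
The dominant spike at lag 5 indicates a seasonal period of 5.

5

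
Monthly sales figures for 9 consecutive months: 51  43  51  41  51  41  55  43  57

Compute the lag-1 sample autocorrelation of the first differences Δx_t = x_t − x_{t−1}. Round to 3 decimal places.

First differences Δx: -8, 8, -10, 10, -10, 14, -12, 14
Mean of differences = 0.7500
Numerator Σ(Δx_t−Δx̄)(Δx_{t+1}−Δx̄) = -820.5625
Denominator Σ(Δx_t−Δx̄)² = 959.5000
r_1(Δx) = -820.5625 / 959.5000 = -0.855

-0.855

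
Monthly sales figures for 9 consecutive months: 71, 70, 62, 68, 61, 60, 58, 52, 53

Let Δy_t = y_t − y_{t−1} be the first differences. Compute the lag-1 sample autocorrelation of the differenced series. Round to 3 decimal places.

-0.743

First differences Δy: -1, -8, 6, -7, -1, -2, -6, 1
Mean of differences = -2.2500
Numerator Σ(Δy_t−Δȳ)(Δy_{t+1}−Δȳ) = -112.5625
Denominator Σ(Δy_t−Δȳ)² = 151.5000
r_1(Δy) = -112.5625 / 151.5000 = -0.743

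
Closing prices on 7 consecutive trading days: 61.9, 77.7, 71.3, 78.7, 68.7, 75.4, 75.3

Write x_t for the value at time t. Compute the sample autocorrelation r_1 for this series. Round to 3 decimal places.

-0.464

Mean x̄ = (61.9 + 77.7 + 71.3 + 78.7 + 68.7 + 75.4 + 75.3)/7 = 72.7143
Deviations from mean: -10.8143, 4.9857, -1.4143, 5.9857, -4.0143, 2.6857, 2.5857
Σ(x_t−x̄)(x_{t+1}−x̄) = (-53.9169) + (-7.0512) + (-8.4655) + (-24.0284) + (-10.7812) + (6.9445) = -97.2988
Denominator Σ(x_t−x̄)² = 209.6486
r_1 = -97.2988 / 209.6486 = -0.464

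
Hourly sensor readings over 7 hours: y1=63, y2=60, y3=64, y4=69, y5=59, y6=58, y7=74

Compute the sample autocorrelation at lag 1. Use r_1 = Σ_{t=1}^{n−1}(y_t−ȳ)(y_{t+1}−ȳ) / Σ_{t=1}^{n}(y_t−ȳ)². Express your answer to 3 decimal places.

Mean ȳ = (63 + 60 + 64 + 69 + 59 + 58 + 74)/7 = 63.8571
Deviations from mean: -0.8571, -3.8571, 0.1429, 5.1429, -4.8571, -5.8571, 10.1429
Σ(y_t−ȳ)(y_{t+1}−ȳ) = (3.3061) + (-0.5510) + (0.7347) + (-24.9796) + (28.4490) + (-59.4082) = -52.4490
Denominator Σ(y_t−ȳ)² = 202.8571
r_1 = -52.4490 / 202.8571 = -0.259

-0.259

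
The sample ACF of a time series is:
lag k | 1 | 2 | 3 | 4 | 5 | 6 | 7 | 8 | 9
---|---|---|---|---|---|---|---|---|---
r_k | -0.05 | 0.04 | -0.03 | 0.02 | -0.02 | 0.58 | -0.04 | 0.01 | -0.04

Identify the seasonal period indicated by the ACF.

6

The largest autocorrelation is r_6 = 0.58; the remaining lags stay at or below 0.04.
The dominant spike at lag 6 indicates a seasonal period of 6.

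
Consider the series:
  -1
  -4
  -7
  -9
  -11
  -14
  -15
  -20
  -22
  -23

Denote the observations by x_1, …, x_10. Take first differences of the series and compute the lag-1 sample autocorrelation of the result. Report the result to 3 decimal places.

-0.407

First differences Δx: -3, -3, -2, -2, -3, -1, -5, -2, -1
Mean of differences = -2.4444
Numerator Σ(Δx_t−Δx̄)(Δx_{t+1}−Δx̄) = -4.9753
Denominator Σ(Δx_t−Δx̄)² = 12.2222
r_1(Δx) = -4.9753 / 12.2222 = -0.407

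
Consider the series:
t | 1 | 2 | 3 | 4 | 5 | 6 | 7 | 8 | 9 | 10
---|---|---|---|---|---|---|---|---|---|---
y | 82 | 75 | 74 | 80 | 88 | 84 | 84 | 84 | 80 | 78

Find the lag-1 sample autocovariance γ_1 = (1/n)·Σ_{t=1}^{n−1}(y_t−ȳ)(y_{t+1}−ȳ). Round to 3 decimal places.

Mean ȳ = (82 + 75 + 74 + 80 + 88 + 84 + 84 + 84 + 80 + 78)/10 = 80.9000
Σ_{t=1}^{9}(y_t−ȳ)(y_{t+1}−ȳ) = 75.0900
γ_1 = 75.0900 / 10 = 7.509

7.509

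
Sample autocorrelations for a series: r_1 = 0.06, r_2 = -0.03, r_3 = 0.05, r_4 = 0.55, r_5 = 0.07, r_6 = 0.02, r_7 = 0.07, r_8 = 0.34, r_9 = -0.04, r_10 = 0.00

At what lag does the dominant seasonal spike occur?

4

The largest autocorrelation is r_4 = 0.55, with a weaker echo at lag 8 (0.34); the remaining lags stay at or below 0.07.
The dominant spike at lag 4 indicates a seasonal period of 4.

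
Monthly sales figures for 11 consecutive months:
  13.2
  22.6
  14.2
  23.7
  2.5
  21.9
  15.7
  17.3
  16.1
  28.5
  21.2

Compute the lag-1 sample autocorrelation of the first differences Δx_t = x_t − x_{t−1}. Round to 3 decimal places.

First differences Δx: 9.4, -8.4, 9.5, -21.2, 19.4, -6.2, 1.6, -1.2, 12.4, -7.3
Mean of differences = 0.8000
Numerator Σ(Δx_t−Δx̄)(Δx_{t+1}−Δx̄) = -1014.3200
Denominator Σ(Δx_t−Δx̄)² = 1318.0600
r_1(Δx) = -1014.3200 / 1318.0600 = -0.770

-0.770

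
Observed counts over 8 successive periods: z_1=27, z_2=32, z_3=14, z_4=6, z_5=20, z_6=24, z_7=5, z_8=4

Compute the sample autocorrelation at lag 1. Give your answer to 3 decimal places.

0.239

Mean z̄ = (27 + 32 + 14 + 6 + 20 + 24 + 5 + 4)/8 = 16.5000
Deviations from mean: 10.5000, 15.5000, -2.5000, -10.5000, 3.5000, 7.5000, -11.5000, -12.5000
Σ(z_t−z̄)(z_{t+1}−z̄) = (162.7500) + (-38.7500) + (26.2500) + (-36.7500) + (26.2500) + (-86.2500) + (143.7500) = 197.2500
Denominator Σ(z_t−z̄)² = 824.0000
r_1 = 197.2500 / 824.0000 = 0.239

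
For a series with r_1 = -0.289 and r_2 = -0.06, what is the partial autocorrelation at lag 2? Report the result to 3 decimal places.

φ_{22} = (r_2 − r_1²) / (1 − r_1²)
r_1² = (-0.289)² = 0.083521
Numerator = -0.06 − 0.0835 = -0.1435; denominator = 1 − 0.0835 = 0.9165
φ_{22} = -0.1435 / 0.9165 = -0.157

-0.157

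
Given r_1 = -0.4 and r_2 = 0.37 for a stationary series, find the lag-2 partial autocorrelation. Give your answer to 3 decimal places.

0.250

φ_{22} = (r_2 − r_1²) / (1 − r_1²)
r_1² = (-0.4)² = 0.16
Numerator = 0.37 − 0.1600 = 0.2100; denominator = 1 − 0.1600 = 0.8400
φ_{22} = 0.2100 / 0.8400 = 0.250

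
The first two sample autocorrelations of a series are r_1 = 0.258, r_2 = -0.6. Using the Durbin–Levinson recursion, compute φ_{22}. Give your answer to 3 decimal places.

-0.714

φ_{22} = (r_2 − r_1²) / (1 − r_1²)
r_1² = (0.258)² = 0.066564
Numerator = -0.6 − 0.0666 = -0.6666; denominator = 1 − 0.0666 = 0.9334
φ_{22} = -0.6666 / 0.9334 = -0.714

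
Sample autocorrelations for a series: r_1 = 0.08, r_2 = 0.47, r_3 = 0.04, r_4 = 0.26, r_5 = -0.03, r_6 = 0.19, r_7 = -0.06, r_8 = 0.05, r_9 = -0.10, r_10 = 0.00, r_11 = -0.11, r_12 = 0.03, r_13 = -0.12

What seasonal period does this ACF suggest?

The largest autocorrelation is r_2 = 0.47, with weaker echoes at lags 4 (0.26) and 6 (0.19); the remaining lags stay at or below 0.08.
The dominant spike at lag 2 indicates a seasonal period of 2.

2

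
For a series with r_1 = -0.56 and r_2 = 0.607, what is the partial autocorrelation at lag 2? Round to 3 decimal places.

0.427

φ_{22} = (r_2 − r_1²) / (1 − r_1²)
r_1² = (-0.56)² = 0.3136
Numerator = 0.607 − 0.3136 = 0.2934; denominator = 1 − 0.3136 = 0.6864
φ_{22} = 0.2934 / 0.6864 = 0.427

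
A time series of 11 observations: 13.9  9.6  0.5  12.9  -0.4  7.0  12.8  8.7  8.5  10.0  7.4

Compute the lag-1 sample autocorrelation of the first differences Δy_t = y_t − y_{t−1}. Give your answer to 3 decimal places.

-0.593

First differences Δy: -4.3, -9.1, 12.4, -13.3, 7.4, 5.8, -4.1, -0.2, 1.5, -2.6
Mean of differences = -0.6500
Numerator Σ(Δy_t−Δȳ)(Δy_{t+1}−Δȳ) = -321.4525
Denominator Σ(Δy_t−Δȳ)² = 541.9850
r_1(Δy) = -321.4525 / 541.9850 = -0.593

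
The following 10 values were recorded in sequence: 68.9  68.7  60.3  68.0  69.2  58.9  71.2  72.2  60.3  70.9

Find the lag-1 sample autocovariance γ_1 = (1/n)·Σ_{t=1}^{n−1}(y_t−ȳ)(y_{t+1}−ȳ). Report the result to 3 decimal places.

Mean ȳ = (68.9 + 68.7 + 60.3 + 68.0 + 69.2 + 58.9 + 71.2 + 72.2 + 60.3 + 70.9)/10 = 66.8600
Σ_{t=1}^{9}(y_t−ȳ)(y_{t+1}−ȳ) = -104.6576
γ_1 = -104.6576 / 10 = -10.466

-10.466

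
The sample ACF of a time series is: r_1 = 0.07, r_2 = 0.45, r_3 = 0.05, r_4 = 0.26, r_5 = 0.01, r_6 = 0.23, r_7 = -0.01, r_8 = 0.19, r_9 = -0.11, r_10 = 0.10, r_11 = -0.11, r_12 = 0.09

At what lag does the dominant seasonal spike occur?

The largest autocorrelation is r_2 = 0.45, with weaker echoes at lags 4 (0.26), 6 (0.23) and 8 (0.19); the remaining lags stay at or below 0.10.
The dominant spike at lag 2 indicates a seasonal period of 2.

2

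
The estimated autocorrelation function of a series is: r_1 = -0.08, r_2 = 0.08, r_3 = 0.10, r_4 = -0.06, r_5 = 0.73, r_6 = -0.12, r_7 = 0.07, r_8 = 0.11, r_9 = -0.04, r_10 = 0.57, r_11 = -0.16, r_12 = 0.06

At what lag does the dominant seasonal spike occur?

5

The largest autocorrelation is r_5 = 0.73, with a weaker echo at lag 10 (0.57); the remaining lags stay at or below 0.11.
The dominant spike at lag 5 indicates a seasonal period of 5.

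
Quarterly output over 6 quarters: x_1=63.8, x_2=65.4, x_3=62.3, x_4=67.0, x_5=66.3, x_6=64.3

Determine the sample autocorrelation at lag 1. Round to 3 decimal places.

Mean x̄ = (63.8 + 65.4 + 62.3 + 67.0 + 66.3 + 64.3)/6 = 64.8500
Deviations from mean: -1.0500, 0.5500, -2.5500, 2.1500, 1.4500, -0.5500
Numerator Σ_{t=1}^{5}(x_t−x̄)(x_{t+1}−x̄) = -5.1425
Denominator Σ(x_t−x̄)² = 14.9350
r_1 = -5.1425 / 14.9350 = -0.344

-0.344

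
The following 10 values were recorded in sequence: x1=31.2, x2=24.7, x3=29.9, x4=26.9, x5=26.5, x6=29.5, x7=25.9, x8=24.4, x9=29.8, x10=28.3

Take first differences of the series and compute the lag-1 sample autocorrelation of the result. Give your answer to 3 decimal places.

-0.522

First differences Δx: -6.5, 5.2, -3.0, -0.4, 3.0, -3.6, -1.5, 5.4, -1.5
Mean of differences = -0.3222
Numerator Σ(Δx_t−Δx̄)(Δx_{t+1}−Δx̄) = -69.4605
Denominator Σ(Δx_t−Δx̄)² = 133.1356
r_1(Δx) = -69.4605 / 133.1356 = -0.522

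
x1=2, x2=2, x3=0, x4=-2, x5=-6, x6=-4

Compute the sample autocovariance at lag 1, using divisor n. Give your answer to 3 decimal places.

5.037

Mean x̄ = (2 + 2 + 0 − 2 − 6 − 4)/6 = -1.3333
Σ_{t=1}^{5}(x_t−x̄)(x_{t+1}−x̄) = 30.2222
γ_1 = 30.2222 / 6 = 5.037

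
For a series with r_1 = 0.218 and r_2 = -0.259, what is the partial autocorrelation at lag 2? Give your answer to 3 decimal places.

-0.322

φ_{22} = (r_2 − r_1²) / (1 − r_1²)
r_1² = (0.218)² = 0.047524
Numerator = -0.259 − 0.0475 = -0.3065; denominator = 1 − 0.0475 = 0.9525
φ_{22} = -0.3065 / 0.9525 = -0.322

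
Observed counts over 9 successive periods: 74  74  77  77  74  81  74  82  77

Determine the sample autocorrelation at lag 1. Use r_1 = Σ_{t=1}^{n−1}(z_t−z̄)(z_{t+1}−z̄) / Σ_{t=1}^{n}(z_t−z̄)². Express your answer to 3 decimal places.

Mean z̄ = (74 + 74 + 77 + 77 + 74 + 81 + 74 + 82 + 77)/9 = 76.6667
Numerator Σ_{t=1}^{8}(z_t−z̄)(z_{t+1}−z̄) = -30.1111
Denominator Σ(z_t−z̄)² = 76.0000
r_1 = -30.1111 / 76.0000 = -0.396

-0.396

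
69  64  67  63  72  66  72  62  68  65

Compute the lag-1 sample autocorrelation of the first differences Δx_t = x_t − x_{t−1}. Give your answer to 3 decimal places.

-0.836

First differences Δx: -5, 3, -4, 9, -6, 6, -10, 6, -3
Mean of differences = -0.4444
Numerator Σ(Δx_t−Δx̄)(Δx_{t+1}−Δx̄) = -289.4198
Denominator Σ(Δx_t−Δx̄)² = 346.2222
r_1(Δx) = -289.4198 / 346.2222 = -0.836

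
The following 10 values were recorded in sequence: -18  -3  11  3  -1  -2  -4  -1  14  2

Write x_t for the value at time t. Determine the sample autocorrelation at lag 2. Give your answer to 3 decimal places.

-0.404

Mean x̄ = (-18 − 3 + 11 + 3 − 1 − 2 − 4 − 1 + 14 + 2)/10 = 0.1000
Numerator Σ_{t=1}^{8}(x_t−x̄)(x_{t+2}−x̄) = -276.6200
Denominator Σ(x_t−x̄)² = 684.9000
r_2 = -276.6200 / 684.9000 = -0.404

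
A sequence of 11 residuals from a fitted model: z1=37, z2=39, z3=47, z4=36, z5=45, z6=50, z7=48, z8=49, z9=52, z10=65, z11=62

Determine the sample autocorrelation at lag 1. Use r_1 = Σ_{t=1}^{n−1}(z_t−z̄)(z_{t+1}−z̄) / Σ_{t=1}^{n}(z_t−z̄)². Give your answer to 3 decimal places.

0.534

Mean z̄ = (37 + 39 + 47 + 36 + 45 + 50 + 48 + 49 + 52 + 65 + 62)/11 = 48.1818
Numerator Σ_{t=1}^{10}(z_t−z̄)(z_{t+1}−z̄) = 460.1488
Denominator Σ(z_t−z̄)² = 861.6364
r_1 = 460.1488 / 861.6364 = 0.534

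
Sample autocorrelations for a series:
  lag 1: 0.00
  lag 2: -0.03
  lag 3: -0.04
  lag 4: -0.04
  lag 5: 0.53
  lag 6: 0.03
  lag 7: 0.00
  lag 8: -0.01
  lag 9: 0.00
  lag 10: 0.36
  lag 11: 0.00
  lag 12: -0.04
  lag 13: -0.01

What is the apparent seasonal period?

The largest autocorrelation is r_5 = 0.53, with a weaker echo at lag 10 (0.36); the remaining lags stay at or below 0.03.
The dominant spike at lag 5 indicates a seasonal period of 5.

5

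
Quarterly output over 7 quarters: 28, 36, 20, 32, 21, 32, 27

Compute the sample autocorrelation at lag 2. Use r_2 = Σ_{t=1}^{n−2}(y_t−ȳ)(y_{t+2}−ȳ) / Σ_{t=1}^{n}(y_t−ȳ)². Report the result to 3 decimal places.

0.529

Mean ȳ = (28 + 36 + 20 + 32 + 21 + 32 + 27)/7 = 28.0000
Deviations from mean: 0.0000, 8.0000, -8.0000, 4.0000, -7.0000, 4.0000, -1.0000
Σ(y_t−ȳ)(y_{t+2}−ȳ) = (0.0000) + (32.0000) + (56.0000) + (16.0000) + (7.0000) = 111.0000
Denominator Σ(y_t−ȳ)² = 210.0000
r_2 = 111.0000 / 210.0000 = 0.529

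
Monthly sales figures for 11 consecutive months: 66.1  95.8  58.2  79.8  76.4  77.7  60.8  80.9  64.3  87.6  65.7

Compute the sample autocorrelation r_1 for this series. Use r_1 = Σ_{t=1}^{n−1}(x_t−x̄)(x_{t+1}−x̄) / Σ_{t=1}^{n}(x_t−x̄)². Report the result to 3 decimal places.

-0.735

Mean x̄ = (66.1 + 95.8 + 58.2 + 79.8 + 76.4 + 77.7 + 60.8 + 80.9 + 64.3 + 87.6 + 65.7)/11 = 73.9364
Numerator Σ_{t=1}^{10}(x_t−x̄)(x_{t+1}−x̄) = -1036.1677
Denominator Σ(x_t−x̄)² = 1410.1255
r_1 = -1036.1677 / 1410.1255 = -0.735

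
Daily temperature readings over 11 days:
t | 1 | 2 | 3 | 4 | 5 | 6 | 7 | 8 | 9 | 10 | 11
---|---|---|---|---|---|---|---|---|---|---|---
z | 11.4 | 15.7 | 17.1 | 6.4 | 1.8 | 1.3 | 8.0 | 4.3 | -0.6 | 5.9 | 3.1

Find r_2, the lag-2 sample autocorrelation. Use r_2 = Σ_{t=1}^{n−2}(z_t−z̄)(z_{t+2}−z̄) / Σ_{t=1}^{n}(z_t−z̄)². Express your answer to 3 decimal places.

0.067

Mean z̄ = (11.4 + 15.7 + 17.1 + 6.4 + 1.8 + 1.3 + 8.0 + 4.3 − 0.6 + 5.9 + 3.1)/11 = 6.7636
Numerator Σ_{t=1}^{9}(z_t−z̄)(z_{t+2}−z̄) = 22.6792
Denominator Σ(z_t−z̄)² = 338.8055
r_2 = 22.6792 / 338.8055 = 0.067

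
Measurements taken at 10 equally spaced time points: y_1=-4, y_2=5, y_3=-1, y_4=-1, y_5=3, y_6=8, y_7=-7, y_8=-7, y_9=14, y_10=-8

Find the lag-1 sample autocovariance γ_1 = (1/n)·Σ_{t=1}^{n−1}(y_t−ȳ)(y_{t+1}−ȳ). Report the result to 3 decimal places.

Mean ȳ = (-4 + 5 − 1 − 1 + 3 + 8 − 7 − 7 + 14 − 8)/10 = 0.2000
Σ_{t=1}^{9}(y_t−ȳ)(y_{t+1}−ȳ) = -222.8400
γ_1 = -222.8400 / 10 = -22.284

-22.284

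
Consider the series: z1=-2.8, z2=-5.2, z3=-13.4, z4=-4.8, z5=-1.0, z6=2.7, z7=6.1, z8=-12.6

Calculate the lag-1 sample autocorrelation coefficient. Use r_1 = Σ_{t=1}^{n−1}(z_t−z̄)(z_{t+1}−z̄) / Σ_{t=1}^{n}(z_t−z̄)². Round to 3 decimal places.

Mean z̄ = (-2.8 − 5.2 − 13.4 − 4.8 − 1.0 + 2.7 + 6.1 − 12.6)/8 = -3.8750
Σ(z_t−z̄)(z_{t+1}−z̄) = (-1.4244) + (12.6206) + (8.8106) + (-2.6594) + (18.9031) + (65.5856) + (-87.0319) = 14.8044
Denominator Σ(z_t−z̄)² = 321.6150
r_1 = 14.8044 / 321.6150 = 0.046

0.046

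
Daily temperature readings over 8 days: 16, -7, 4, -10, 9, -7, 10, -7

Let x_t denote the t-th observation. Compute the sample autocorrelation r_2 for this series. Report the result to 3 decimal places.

Mean x̄ = (16 − 7 + 4 − 10 + 9 − 7 + 10 − 7)/8 = 1.0000
Deviations from mean: 15.0000, -8.0000, 3.0000, -11.0000, 8.0000, -8.0000, 9.0000, -8.0000
Numerator Σ_{t=1}^{6}(x_t−x̄)(x_{t+2}−x̄) = 381.0000
Denominator Σ(x_t−x̄)² = 692.0000
r_2 = 381.0000 / 692.0000 = 0.551

0.551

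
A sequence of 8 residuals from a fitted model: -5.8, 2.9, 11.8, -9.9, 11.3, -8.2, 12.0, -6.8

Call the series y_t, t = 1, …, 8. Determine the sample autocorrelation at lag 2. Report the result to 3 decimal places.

Mean ȳ = (-5.8 + 2.9 + 11.8 − 9.9 + 11.3 − 8.2 + 12.0 − 6.8)/8 = 0.9125
Deviations from mean: -6.7125, 1.9875, 10.8875, -10.8125, 10.3875, -9.1125, 11.0875, -7.7125
Σ(y_t−ȳ)(y_{t+2}−ȳ) = (-73.0823) + (-21.4898) + (113.0939) + (98.5289) + (115.1714) + (70.2802) = 302.5022
Denominator Σ(y_t−ȳ)² = 657.8088
r_2 = 302.5022 / 657.8088 = 0.460

0.460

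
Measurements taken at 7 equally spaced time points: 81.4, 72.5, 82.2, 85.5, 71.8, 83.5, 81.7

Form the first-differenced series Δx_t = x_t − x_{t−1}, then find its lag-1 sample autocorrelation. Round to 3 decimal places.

First differences Δx: -8.9, 9.7, 3.3, -13.7, 11.7, -1.8
Mean of differences = 0.0500
Numerator Σ(Δx_t−Δx̄)(Δx_{t+1}−Δx̄) = -281.4325
Denominator Σ(Δx_t−Δx̄)² = 511.9950
r_1(Δx) = -281.4325 / 511.9950 = -0.550

-0.550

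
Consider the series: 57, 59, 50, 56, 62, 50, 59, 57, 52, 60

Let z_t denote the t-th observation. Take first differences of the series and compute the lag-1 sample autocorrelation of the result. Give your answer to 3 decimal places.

First differences Δz: 2, -9, 6, 6, -12, 9, -2, -5, 8
Mean of differences = 0.3333
Numerator Σ(Δz_t−Δz̄)(Δz_{t+1}−Δz̄) = -261.7778
Denominator Σ(Δz_t−Δz̄)² = 474.0000
r_1(Δz) = -261.7778 / 474.0000 = -0.552

-0.552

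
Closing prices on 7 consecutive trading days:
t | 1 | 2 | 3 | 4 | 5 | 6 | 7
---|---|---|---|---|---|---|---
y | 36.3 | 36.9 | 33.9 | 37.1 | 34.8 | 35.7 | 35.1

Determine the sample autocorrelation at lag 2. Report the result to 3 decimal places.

Mean ȳ = (36.3 + 36.9 + 33.9 + 37.1 + 34.8 + 35.7 + 35.1)/7 = 35.6857
Deviations from mean: 0.6143, 1.2143, -1.7857, 1.4143, -0.8857, 0.0143, -0.5857
Numerator Σ_{t=1}^{5}(y_t−ȳ)(y_{t+2}−ȳ) = 2.7410
Denominator Σ(y_t−ȳ)² = 8.1686
r_2 = 2.7410 / 8.1686 = 0.336

0.336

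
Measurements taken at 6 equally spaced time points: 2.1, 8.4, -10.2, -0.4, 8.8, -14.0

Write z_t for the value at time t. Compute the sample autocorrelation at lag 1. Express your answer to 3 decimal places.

Mean z̄ = (2.1 + 8.4 − 10.2 − 0.4 + 8.8 − 14.0)/6 = -0.8833
Deviations from mean: 2.9833, 9.2833, -9.3167, 0.4833, 9.6833, -13.1167
Numerator Σ_{t=1}^{5}(z_t−z̄)(z_{t+1}−z̄) = -185.6303
Denominator Σ(z_t−z̄)² = 447.9283
r_1 = -185.6303 / 447.9283 = -0.414

-0.414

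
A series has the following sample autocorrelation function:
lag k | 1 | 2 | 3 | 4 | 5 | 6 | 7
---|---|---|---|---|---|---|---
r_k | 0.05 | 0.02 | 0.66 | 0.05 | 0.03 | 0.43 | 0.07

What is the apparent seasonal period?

The largest autocorrelation is r_3 = 0.66, with a weaker echo at lag 6 (0.43); the remaining lags stay at or below 0.07.
The dominant spike at lag 3 indicates a seasonal period of 3.

3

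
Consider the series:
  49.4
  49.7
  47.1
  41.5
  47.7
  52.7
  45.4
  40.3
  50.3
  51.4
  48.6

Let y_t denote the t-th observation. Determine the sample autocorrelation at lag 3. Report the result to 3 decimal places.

-0.014

Mean ȳ = (49.4 + 49.7 + 47.1 + 41.5 + 47.7 + 52.7 + 45.4 + 40.3 + 50.3 + 51.4 + 48.6)/11 = 47.6455
Numerator Σ_{t=1}^{8}(y_t−ȳ)(y_{t+3}−ȳ) = -2.0535
Denominator Σ(y_t−ȳ)² = 151.9673
r_3 = -2.0535 / 151.9673 = -0.014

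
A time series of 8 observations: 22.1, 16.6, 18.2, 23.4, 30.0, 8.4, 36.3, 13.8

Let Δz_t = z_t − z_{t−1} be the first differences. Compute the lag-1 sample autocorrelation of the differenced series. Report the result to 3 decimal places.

-0.714

First differences Δz: -5.5, 1.6, 5.2, 6.6, -21.6, 27.9, -22.5
Mean of differences = -1.1857
Numerator Σ(Δz_t−Δz̄)(Δz_{t+1}−Δz̄) = -1317.1573
Denominator Σ(Δz_t−Δz̄)² = 1844.7886
r_1(Δz) = -1317.1573 / 1844.7886 = -0.714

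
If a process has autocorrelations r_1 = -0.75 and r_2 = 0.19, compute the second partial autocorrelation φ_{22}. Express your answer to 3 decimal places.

-0.851

φ_{22} = (r_2 − r_1²) / (1 − r_1²)
r_1² = (-0.75)² = 0.5625
Numerator = 0.19 − 0.5625 = -0.3725; denominator = 1 − 0.5625 = 0.4375
φ_{22} = -0.3725 / 0.4375 = -0.851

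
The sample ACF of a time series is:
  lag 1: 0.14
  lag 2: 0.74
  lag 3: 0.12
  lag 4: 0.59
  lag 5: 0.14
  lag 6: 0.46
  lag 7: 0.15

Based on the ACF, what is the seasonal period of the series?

The largest autocorrelation is r_2 = 0.74, with weaker echoes at lags 4 (0.59) and 6 (0.46); the remaining lags stay at or below 0.15.
The dominant spike at lag 2 indicates a seasonal period of 2.

2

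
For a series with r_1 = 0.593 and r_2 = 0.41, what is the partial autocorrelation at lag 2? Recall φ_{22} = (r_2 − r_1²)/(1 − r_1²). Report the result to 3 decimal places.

0.090

φ_{22} = (r_2 − r_1²) / (1 − r_1²)
r_1² = (0.593)² = 0.351649
Numerator = 0.41 − 0.3516 = 0.0584; denominator = 1 − 0.3516 = 0.6484
φ_{22} = 0.0584 / 0.6484 = 0.090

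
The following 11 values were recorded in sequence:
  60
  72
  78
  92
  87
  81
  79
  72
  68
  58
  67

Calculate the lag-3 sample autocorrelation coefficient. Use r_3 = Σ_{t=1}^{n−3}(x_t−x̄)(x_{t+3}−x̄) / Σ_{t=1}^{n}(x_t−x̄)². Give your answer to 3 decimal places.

Mean x̄ = (60 + 72 + 78 + 92 + 87 + 81 + 79 + 72 + 68 + 58 + 67)/11 = 74.0000
Numerator Σ_{t=1}^{8}(x_t−x̄)(x_{t+3}−x̄) = -294.0000
Denominator Σ(x_t−x̄)² = 1128.0000
r_3 = -294.0000 / 1128.0000 = -0.261

-0.261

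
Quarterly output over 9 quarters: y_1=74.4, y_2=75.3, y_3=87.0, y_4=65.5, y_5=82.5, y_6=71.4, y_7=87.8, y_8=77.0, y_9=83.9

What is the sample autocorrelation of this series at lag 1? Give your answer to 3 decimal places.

Mean ȳ = (74.4 + 75.3 + 87.0 + 65.5 + 82.5 + 71.4 + 87.8 + 77.0 + 83.9)/9 = 78.3111
Numerator Σ_{t=1}^{8}(y_t−ȳ)(y_{t+1}−ȳ) = -293.6623
Denominator Σ(y_t−ȳ)² = 452.2889
r_1 = -293.6623 / 452.2889 = -0.649

-0.649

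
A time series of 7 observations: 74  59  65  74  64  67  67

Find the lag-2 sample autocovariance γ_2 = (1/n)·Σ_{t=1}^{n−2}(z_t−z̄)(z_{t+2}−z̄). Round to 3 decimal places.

Mean z̄ = (74 + 59 + 65 + 74 + 64 + 67 + 67)/7 = 67.1429
Deviations: 6.8571, -8.1429, -2.1429, 6.8571, -3.1429, -0.1429, -0.1429
Σ_{t=1}^{5}(z_t−z̄)(z_{t+2}−z̄) = -64.3265
γ_2 = -64.3265 / 7 = -9.190

-9.190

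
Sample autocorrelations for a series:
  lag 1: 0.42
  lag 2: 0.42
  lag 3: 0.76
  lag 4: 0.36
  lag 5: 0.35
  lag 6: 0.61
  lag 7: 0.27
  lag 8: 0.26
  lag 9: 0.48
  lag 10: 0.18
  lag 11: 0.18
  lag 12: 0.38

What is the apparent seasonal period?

The largest autocorrelation is r_3 = 0.76, with weaker echoes at lags 6 (0.61) and 9 (0.48); the remaining lags stay at or below 0.42.
The dominant spike at lag 3 indicates a seasonal period of 3.

3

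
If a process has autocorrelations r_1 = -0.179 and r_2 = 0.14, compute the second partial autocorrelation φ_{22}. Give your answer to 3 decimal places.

φ_{22} = (r_2 − r_1²) / (1 − r_1²)
r_1² = (-0.179)² = 0.032041
Numerator = 0.14 − 0.0320 = 0.1080; denominator = 1 − 0.0320 = 0.9680
φ_{22} = 0.1080 / 0.9680 = 0.112

0.112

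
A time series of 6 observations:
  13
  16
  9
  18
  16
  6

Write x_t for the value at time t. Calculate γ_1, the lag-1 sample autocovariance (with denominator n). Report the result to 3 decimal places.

-6.333

Mean x̄ = (13 + 16 + 9 + 18 + 16 + 6)/6 = 13.0000
Deviations: 0.0000, 3.0000, -4.0000, 5.0000, 3.0000, -7.0000
Σ_{t=1}^{5}(x_t−x̄)(x_{t+1}−x̄) = -38.0000
γ_1 = -38.0000 / 6 = -6.333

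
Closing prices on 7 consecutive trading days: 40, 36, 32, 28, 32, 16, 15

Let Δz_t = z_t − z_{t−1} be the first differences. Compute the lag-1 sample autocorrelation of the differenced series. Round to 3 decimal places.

-0.612

First differences Δz: -4, -4, -4, 4, -16, -1
Mean of differences = -4.1667
Numerator Σ(Δz_t−Δz̄)(Δz_{t+1}−Δz̄) = -132.6944
Denominator Σ(Δz_t−Δz̄)² = 216.8333
r_1(Δz) = -132.6944 / 216.8333 = -0.612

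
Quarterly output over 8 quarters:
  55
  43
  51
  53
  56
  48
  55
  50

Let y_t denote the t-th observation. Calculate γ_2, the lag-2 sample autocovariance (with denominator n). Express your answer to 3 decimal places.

-0.098

Mean ȳ = (55 + 43 + 51 + 53 + 56 + 48 + 55 + 50)/8 = 51.3750
Deviations: 3.6250, -8.3750, -0.3750, 1.6250, 4.6250, -3.3750, 3.6250, -1.3750
Σ_{t=1}^{6}(y_t−ȳ)(y_{t+2}−ȳ) = -0.7813
γ_2 = -0.7813 / 8 = -0.098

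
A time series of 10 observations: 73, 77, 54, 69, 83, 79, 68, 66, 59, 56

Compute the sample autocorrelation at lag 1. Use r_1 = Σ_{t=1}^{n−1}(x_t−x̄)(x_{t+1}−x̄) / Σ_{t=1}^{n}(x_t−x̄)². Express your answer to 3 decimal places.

Mean x̄ = (73 + 77 + 54 + 69 + 83 + 79 + 68 + 66 + 59 + 56)/10 = 68.4000
Numerator Σ_{t=1}^{9}(x_t−x̄)(x_{t+1}−x̄) = 206.4400
Denominator Σ(x_t−x̄)² = 876.4000
r_1 = 206.4400 / 876.4000 = 0.236

0.236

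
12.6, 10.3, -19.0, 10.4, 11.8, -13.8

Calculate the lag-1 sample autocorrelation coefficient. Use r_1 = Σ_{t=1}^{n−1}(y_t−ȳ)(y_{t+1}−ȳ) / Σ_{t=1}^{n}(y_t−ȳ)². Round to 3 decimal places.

Mean ȳ = (12.6 + 10.3 − 19.0 + 10.4 + 11.8 − 13.8)/6 = 2.0500
Deviations from mean: 10.5500, 8.2500, -21.0500, 8.3500, 9.7500, -15.8500
Numerator Σ_{t=1}^{5}(y_t−ȳ)(y_{t+1}−ȳ) = -335.5175
Denominator Σ(y_t−ȳ)² = 1038.4750
r_1 = -335.5175 / 1038.4750 = -0.323

-0.323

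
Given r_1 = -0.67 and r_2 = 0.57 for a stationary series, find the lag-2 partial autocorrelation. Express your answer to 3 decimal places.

φ_{22} = (r_2 − r_1²) / (1 − r_1²)
r_1² = (-0.67)² = 0.4489
Numerator = 0.57 − 0.4489 = 0.1211; denominator = 1 − 0.4489 = 0.5511
φ_{22} = 0.1211 / 0.5511 = 0.220

0.220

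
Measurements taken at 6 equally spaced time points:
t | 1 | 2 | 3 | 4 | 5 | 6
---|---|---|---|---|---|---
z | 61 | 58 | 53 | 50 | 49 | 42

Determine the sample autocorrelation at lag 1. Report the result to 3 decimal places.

Mean z̄ = (61 + 58 + 53 + 50 + 49 + 42)/6 = 52.1667
Deviations from mean: 8.8333, 5.8333, 0.8333, -2.1667, -3.1667, -10.1667
Σ(z_t−z̄)(z_{t+1}−z̄) = (51.5278) + (4.8611) + (-1.8056) + (6.8611) + (32.1944) = 93.6389
Denominator Σ(z_t−z̄)² = 230.8333
r_1 = 93.6389 / 230.8333 = 0.406

0.406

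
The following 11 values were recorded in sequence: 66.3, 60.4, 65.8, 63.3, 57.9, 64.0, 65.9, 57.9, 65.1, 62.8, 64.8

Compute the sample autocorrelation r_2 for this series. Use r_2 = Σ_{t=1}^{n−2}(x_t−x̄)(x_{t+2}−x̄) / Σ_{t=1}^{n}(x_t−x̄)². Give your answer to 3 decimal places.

-0.153

Mean x̄ = (66.3 + 60.4 + 65.8 + 63.3 + 57.9 + 64.0 + 65.9 + 57.9 + 65.1 + 62.8 + 64.8)/11 = 63.1091
Numerator Σ_{t=1}^{9}(x_t−x̄)(x_{t+2}−x̄) = -14.4238
Denominator Σ(x_t−x̄)² = 94.5691
r_2 = -14.4238 / 94.5691 = -0.153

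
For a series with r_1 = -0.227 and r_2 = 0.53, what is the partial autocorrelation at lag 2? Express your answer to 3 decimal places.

0.504

φ_{22} = (r_2 − r_1²) / (1 − r_1²)
r_1² = (-0.227)² = 0.051529
Numerator = 0.53 − 0.0515 = 0.4785; denominator = 1 − 0.0515 = 0.9485
φ_{22} = 0.4785 / 0.9485 = 0.504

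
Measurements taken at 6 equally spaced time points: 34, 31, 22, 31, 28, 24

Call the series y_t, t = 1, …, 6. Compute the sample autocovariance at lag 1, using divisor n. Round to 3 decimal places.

Mean ȳ = (34 + 31 + 22 + 31 + 28 + 24)/6 = 28.3333
Σ_{t=1}^{5}(y_t−ȳ)(y_{t+1}−ȳ) = -18.1111
γ_1 = -18.1111 / 6 = -3.019

-3.019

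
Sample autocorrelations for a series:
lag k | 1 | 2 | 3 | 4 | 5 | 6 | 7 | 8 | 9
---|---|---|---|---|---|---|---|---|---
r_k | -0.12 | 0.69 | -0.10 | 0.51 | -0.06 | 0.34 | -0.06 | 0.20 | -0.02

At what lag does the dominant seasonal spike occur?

The largest autocorrelation is r_2 = 0.69, with weaker echoes at lags 4 (0.51), 6 (0.34) and 8 (0.20); the remaining lags stay at or below -0.02.
The dominant spike at lag 2 indicates a seasonal period of 2.

2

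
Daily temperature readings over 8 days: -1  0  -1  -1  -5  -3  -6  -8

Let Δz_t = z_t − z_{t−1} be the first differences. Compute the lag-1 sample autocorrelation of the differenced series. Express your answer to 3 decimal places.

-0.571

First differences Δz: 1, -1, 0, -4, 2, -3, -2
Mean of differences = -1.0000
Numerator Σ(Δz_t−Δz̄)(Δz_{t+1}−Δz̄) = -16.0000
Denominator Σ(Δz_t−Δz̄)² = 28.0000
r_1(Δz) = -16.0000 / 28.0000 = -0.571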